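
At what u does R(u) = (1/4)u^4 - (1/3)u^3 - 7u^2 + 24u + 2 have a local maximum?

2

R'(u) = u^3 - u^2 - 14u + 24 = 0 at u = -4, 2, 3.
R''(u) = 3u^2 - 2u - 14. R''(-4) = 42 > 0 ⇒ local minimum; R''(2) = -6 < 0 ⇒ local maximum; R''(3) = 7 > 0 ⇒ local minimum.
Thus R has its local maximum at u = 2, with value 70/3.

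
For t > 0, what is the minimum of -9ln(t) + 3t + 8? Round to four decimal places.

R'(t) = -9/t + 3 = 0 gives t = 3.
R''(t) = 9/t², which is positive for t > 0, so this is a local minimum.
R(3) = -9·ln(3) + 9 + 8 ≈ 7.1125.

7.1125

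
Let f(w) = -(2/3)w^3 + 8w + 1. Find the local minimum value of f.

-29/3

Critical points: f'(w) = -2w^2 + 8 vanishes at w = -2, 2.
Second-derivative test with f''(w) = -4w: f''(-2) = 8 > 0 ⇒ local minimum; f''(2) = -8 < 0 ⇒ local maximum.
The local minimum is f(-2) = -29/3.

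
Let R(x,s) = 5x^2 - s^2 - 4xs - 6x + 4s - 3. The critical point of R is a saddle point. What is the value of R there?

∂R/∂x = 10x - 4s - 6 = 0 and ∂R/∂s = -4x - 2s + 4 = 0, so (x, s) = (7/9, 4/9).
The Hessian has R_{xx} = 10, R_{ss} = -2, R_{xs} = -4, giving D = -36 < 0, so the point is a saddle point.
R(7/9, 4/9) = -40/9.

-40/9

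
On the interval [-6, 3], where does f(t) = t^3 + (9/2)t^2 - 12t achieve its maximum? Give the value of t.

The derivative is 3t^2 + 9t - 12, which vanishes at t = -4 and t = 1.
Compare values at every candidate in [-6, 3]: f(-6) = 18, f(-4) = 56, f(1) = -13/2, f(3) = 63/2.
Hence the absolute maximum is 56 at t = -4.

-4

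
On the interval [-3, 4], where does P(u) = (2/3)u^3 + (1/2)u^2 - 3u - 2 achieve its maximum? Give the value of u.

Differentiating, P'(u) = 2u^2 + u - 3; which vanishes at u = -3/2 and u = 1.
Candidates: P(-3) = -13/2, P(-3/2) = 11/8, P(1) = -23/6, P(4) = 110/3.
Hence the absolute maximum is 110/3 at u = 4.

4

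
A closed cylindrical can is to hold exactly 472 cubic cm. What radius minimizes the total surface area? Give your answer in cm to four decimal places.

With radius r and height h, πr²h = 472 so h = 472/(πr²), and S(r) = 2πr² + 2πrh = 2πr² + 2·472/r.
S'(r) = 4πr − 2·472/r² = 0 ⇒ r³ = 472/(2π), so r ≈ 4.2194 and h = 2r ≈ 8.4389.
S''(r) = 4π + 4·472/r³ > 0, so this is the minimum; S ≈ 335.5902.

4.2194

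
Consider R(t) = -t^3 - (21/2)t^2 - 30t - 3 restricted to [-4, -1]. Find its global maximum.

23

Differentiating, R'(t) = -3t^2 - 21t - 30; whose only zero in [-4, -1] is t = -2.
Evaluating at the critical points and endpoints: R(-4) = 13,  R(-2) = 23,  R(-1) = 35/2.
Hence the absolute maximum is 23 at t = -2.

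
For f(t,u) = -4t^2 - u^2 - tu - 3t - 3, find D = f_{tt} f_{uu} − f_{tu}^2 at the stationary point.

15

∂f/∂t = -8t - u - 3 = 0 and ∂f/∂u = -t - 2u = 0, so (t, u) = (-2/5, 1/5).
The Hessian has f_{tt} = -8, f_{uu} = -2, f_{tu} = -1, giving D = 15 > 0 with f_{tt} < 0, so the point is a local maximum.
D = (-8)·(-2) − (-1)^2 = 15.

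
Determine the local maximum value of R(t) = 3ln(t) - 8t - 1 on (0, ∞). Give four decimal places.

R'(t) = 3/t − 8 = 0 gives t = 3/8.
R''(t) = -3/t², which is negative for t > 0, so this is a local maximum.
R(3/8) = 3·ln(3/8) - 3 - 1 ≈ -6.9425.

-6.9425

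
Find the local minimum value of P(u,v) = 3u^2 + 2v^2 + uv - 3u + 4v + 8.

∂P/∂u = 6u + v - 3 = 0 and ∂P/∂v = u + 4v + 4 = 0, so (u, v) = (16/23, -27/23).
The Hessian has P_{uu} = 6, P_{vv} = 4, P_{uv} = 1, giving D = 23 > 0 with P_{uu} > 0, so the point is a local minimum.
P(16/23, -27/23) = 106/23.

106/23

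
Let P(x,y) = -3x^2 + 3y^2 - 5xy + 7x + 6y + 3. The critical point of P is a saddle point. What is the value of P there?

∂P/∂x = -6x - 5y + 7 = 0 and ∂P/∂y = -5x + 6y + 6 = 0, so (x, y) = (72/61, -1/61).
The Hessian has P_{xx} = -6, P_{yy} = 6, P_{xy} = -5, giving D = -61 < 0, so the point is a saddle point.
P(72/61, -1/61) = 432/61.

432/61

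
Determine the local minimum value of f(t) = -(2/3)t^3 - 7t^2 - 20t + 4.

f'(t) = -2t^2 - 14t - 20 = 0 at t = -5, -2.
Since f''(t) = -4t - 14, we get f''(-5) = 6 > 0 ⇒ local minimum; f''(-2) = -6 < 0 ⇒ local maximum.
The local minimum is f(-5) = 37/3.

37/3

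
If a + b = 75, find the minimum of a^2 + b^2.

5625/2

With a + b = 75, a^2 + b^2 = a^2 + (75 − a)^2.
The derivative 2a − 2(75 − a) = 4a − 150 vanishes at a = 75/2; second derivative 4 > 0, a minimum.
The minimum is 2·(75/2)^2 = 5625/2.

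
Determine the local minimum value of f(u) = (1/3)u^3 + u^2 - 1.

f'(u) = u^2 + 2u = 0 at u = -2, 0.
f''(u) = 2u + 2. f''(-2) = -2 < 0 ⇒ local maximum; f''(0) = 2 > 0 ⇒ local minimum.
So the local minimum value is f(0) = -1.

-1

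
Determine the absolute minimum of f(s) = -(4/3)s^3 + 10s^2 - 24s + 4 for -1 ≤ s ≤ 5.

f'(s) = -4s^2 + 20s - 24, which vanishes at s = 2 and s = 3.
Candidates: f(-1) = 118/3, f(2) = -44/3, f(3) = -14, f(5) = -98/3.
The minimum over the interval is -98/3, attained at s = 5.

-98/3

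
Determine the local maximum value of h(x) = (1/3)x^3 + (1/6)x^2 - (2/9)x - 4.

h'(x) = x^2 + (1/3)x - 2/9 = 0 at x = -2/3, 1/3.
h''(x) = 2x + 1/3. h''(-2/3) = -1 < 0 ⇒ local maximum; h''(1/3) = 1 > 0 ⇒ local minimum.
So the local maximum value is h(-2/3) = -314/81.

-314/81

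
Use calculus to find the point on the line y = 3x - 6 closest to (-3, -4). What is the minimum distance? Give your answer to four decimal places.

3.4785

Minimize D(x)^2 = (x + 3)^2 + (3x - 2)^2.
d/dx[D^2] = 2(x + 3) + 2·3·(3x - 2) = 0 ⇒ x = 3/10.
Then y = -51/10 and the distance is √(121/10) ≈ 3.4785.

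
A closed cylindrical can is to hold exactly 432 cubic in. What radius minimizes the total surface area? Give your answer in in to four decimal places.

With radius r and height h, πr²h = 432 so h = 432/(πr²), and S(r) = 2πr² + 2πrh = 2πr² + 2·432/r.
S'(r) = 4πr − 2·432/r² = 0 ⇒ r³ = 432/(2π), so r ≈ 4.0967 and h = 2r ≈ 8.1934.
S''(r) = 4π + 4·432/r³ > 0, so this is the minimum; S ≈ 316.3518.

4.0967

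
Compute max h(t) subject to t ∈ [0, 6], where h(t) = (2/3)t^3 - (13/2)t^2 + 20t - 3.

Differentiating, h'(t) = 2t^2 - 13t + 20; which vanishes at t = 5/2 and t = 4.
Evaluating at the critical points and endpoints: h(0) = -3,  h(5/2) = 403/24,  h(4) = 47/3,  h(6) = 27.
The maximum over the interval is 27, attained at t = 6.

27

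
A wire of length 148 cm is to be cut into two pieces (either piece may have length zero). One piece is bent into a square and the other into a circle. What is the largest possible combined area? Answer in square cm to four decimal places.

1743.0649

Let x be the length used for the square. Square side x/4; circle radius (148−x)/(2π).
A(x) = (x/4)² + π·((148−x)/(2π))² = x²/16 + (148−x)²/(4π) for 0 ≤ x ≤ 148. A'(x) = x/8 − (148−x)/(2π) = 0 gives x = 4·148/(π+4) ≈ 82.8947.
A'' > 0, so the interior critical point is a minimum; the maximum is at an endpoint. A(0) = 1743.0649 and A(148) = 1369.0000, so the largest area is 1743.0649.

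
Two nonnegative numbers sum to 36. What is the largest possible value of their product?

324

With x + y = 36, the product is P(x) = x(36 − x).
P'(x) = 36 − 2x = 0 gives x = 18; P'' = −2 < 0, so this is the maximum.
P = 18·18 = 324.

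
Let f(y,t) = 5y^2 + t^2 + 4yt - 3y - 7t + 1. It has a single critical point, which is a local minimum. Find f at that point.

∂f/∂y = 10y + 4t - 3 = 0 and ∂f/∂t = 4y + 2t - 7 = 0, so (y, t) = (-11/2, 29/2).
The Hessian has f_{yy} = 10, f_{tt} = 2, f_{yt} = 4, giving D = 4 > 0 with f_{yy} > 0, so the point is a local minimum.
f(-11/2, 29/2) = -83/2.

-83/2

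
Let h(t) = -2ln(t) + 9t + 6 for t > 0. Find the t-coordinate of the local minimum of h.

2/9

h'(t) = -2/t + 9 = 0 gives t = 2/9.
h''(t) = 2/t², which is positive for t > 0, so this is a local minimum.
h(2/9) = -2·ln(2/9) + 2 + 6 ≈ 11.0082.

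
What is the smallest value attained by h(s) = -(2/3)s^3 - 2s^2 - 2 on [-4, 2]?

-46/3

The derivative is -2s^2 - 4s, which vanishes at s = -2 and s = 0.
Evaluating at the critical points and endpoints: h(-4) = 26/3; h(-2) = -14/3; h(0) = -2; h(2) = -46/3.
The minimum over the interval is -46/3, attained at s = 2.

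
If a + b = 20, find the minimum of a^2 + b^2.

200

With a + b = 20, a^2 + b^2 = a^2 + (20 − a)^2.
The derivative 2a − 2(20 − a) = 4a − 40 vanishes at a = 10; second derivative 4 > 0, a minimum.
The minimum is 2·(10)^2 = 200.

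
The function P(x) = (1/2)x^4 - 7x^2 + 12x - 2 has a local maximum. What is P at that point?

Critical points: P'(x) = 2x^3 - 14x + 12 vanishes at x = -3, 1, 2.
Since P''(x) = 6x^2 - 14, we get P''(-3) = 40 > 0 ⇒ local minimum; P''(1) = -8 < 0 ⇒ local maximum; P''(2) = 10 > 0 ⇒ local minimum.
Thus P has its local maximum at x = 1, with value 7/2.

7/2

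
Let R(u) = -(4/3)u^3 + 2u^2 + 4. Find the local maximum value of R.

R'(u) = -4u^2 + 4u = 0 at u = 0, 1.
R''(u) = -8u + 4. R''(0) = 4 > 0 ⇒ local minimum; R''(1) = -4 < 0 ⇒ local maximum.
The local maximum is R(1) = 14/3.

14/3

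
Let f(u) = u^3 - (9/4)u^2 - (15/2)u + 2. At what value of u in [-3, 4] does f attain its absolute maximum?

The derivative is 3u^2 - (9/2)u - 15/2, which vanishes at u = -1 and u = 5/2.
Evaluating at the critical points and endpoints: f(-3) = -91/4, f(-1) = 25/4, f(5/2) = -243/16, f(4) = 0.
So the maximum is f(-1) = 25/4.

-1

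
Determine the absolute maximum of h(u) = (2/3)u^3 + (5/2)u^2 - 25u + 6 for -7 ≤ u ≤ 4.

The derivative is 2u^2 + 5u - 25, which vanishes at u = -5 and u = 5/2.
Evaluating at the critical points and endpoints: h(-7) = 449/6, h(-5) = 661/6, h(5/2) = -731/24, h(4) = -34/3.
So the maximum is h(-5) = 661/6.

661/6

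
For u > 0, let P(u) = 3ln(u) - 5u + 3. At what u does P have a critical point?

P'(u) = 3/u − 5 = 0 gives u = 3/5.
P''(u) = -3/u², which is negative for u > 0, so this is a local maximum.
P(3/5) = 3·ln(3/5) - 3 + 3 ≈ -1.5325.

3/5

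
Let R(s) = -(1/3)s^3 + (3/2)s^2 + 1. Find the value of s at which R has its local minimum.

R'(s) = -s^2 + 3s = 0 at s = 0, 3.
Second-derivative test with R''(s) = -2s + 3: R''(0) = 3 > 0 ⇒ local minimum; R''(3) = -3 < 0 ⇒ local maximum.
So the local minimum value is R(0) = 1.

0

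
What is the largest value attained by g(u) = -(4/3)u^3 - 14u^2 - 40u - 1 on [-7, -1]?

The derivative is -4u^2 - 28u - 40, which vanishes at u = -5 and u = -2.
Candidates: g(-7) = 151/3,  g(-5) = 47/3,  g(-2) = 101/3,  g(-1) = 79/3.
So the maximum is g(-7) = 151/3.

151/3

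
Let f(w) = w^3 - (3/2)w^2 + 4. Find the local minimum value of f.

f'(w) = 3w^2 - 3w = 0 at w = 0, 1.
f''(w) = 6w - 3. f''(0) = -3 < 0 ⇒ local maximum; f''(1) = 3 > 0 ⇒ local minimum.
Thus f has its local minimum at w = 1, with value 7/2.

7/2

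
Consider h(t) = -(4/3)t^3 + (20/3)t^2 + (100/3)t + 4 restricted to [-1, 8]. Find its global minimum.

-64/3

h'(t) = -4t^2 + (40/3)t + 100/3, whose only zero in [-1, 8] is t = 5.
Compare values at every candidate in [-1, 8]: h(-1) = -64/3,  h(5) = 512/3,  h(8) = 44/3.
The minimum over the interval is -64/3, attained at t = -1.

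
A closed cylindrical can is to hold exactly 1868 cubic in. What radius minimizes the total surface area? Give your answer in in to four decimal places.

6.6742

With radius r and height h, πr²h = 1868 so h = 1868/(πr²), and S(r) = 2πr² + 2πrh = 2πr² + 2·1868/r.
S'(r) = 4πr − 2·1868/r² = 0 ⇒ r³ = 1868/(2π), so r ≈ 6.6742 and h = 2r ≈ 13.3484.
S''(r) = 4π + 4·1868/r³ > 0, so this is the minimum; S ≈ 839.6516.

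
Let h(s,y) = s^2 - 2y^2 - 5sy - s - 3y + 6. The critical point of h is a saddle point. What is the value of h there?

∂h/∂s = 2s - 5y - 1 = 0 and ∂h/∂y = -5s - 4y - 3 = 0, so (s, y) = (-1/3, -1/3).
The Hessian has h_{ss} = 2, h_{yy} = -4, h_{sy} = -5, giving D = -33 < 0, so the point is a saddle point.
h(-1/3, -1/3) = 20/3.

20/3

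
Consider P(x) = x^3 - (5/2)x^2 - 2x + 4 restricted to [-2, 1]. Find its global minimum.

The derivative is 3x^2 - 5x - 2, whose only zero in [-2, 1] is x = -1/3.
Evaluating at the critical points and endpoints: P(-2) = -10; P(-1/3) = 235/54; P(1) = 1/2.
The minimum over the interval is -10, attained at x = -2.

-10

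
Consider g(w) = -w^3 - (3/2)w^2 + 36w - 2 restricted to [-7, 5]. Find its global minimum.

The derivative is -3w^2 - 3w + 36, which vanishes at w = -4 and w = 3.
Candidates: g(-7) = 31/2; g(-4) = -106; g(3) = 131/2; g(5) = 31/2.
The minimum over the interval is -106, attained at w = -4.

-106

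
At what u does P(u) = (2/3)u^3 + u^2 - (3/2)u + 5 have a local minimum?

1/2

P'(u) = 2u^2 + 2u - 3/2. Setting P'(u) = 0 gives u ∈ {-3/2, 1/2}.
P''(u) = 4u + 2. P''(-3/2) = -4 < 0 ⇒ local maximum; P''(1/2) = 4 > 0 ⇒ local minimum.
The local minimum is P(1/2) = 55/12.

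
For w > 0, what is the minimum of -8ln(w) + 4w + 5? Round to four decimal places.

h'(w) = -8/w + 4 = 0 gives w = 2.
h''(w) = 8/w², which is positive for w > 0, so this is a local minimum.
h(2) = -8·ln(2) + 8 + 5 ≈ 7.4548.

7.4548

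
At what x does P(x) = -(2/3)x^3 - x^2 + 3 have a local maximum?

P'(x) = -2x^2 - 2x. Setting P'(x) = 0 gives x ∈ {-1, 0}.
Since P''(x) = -4x - 2, we get P''(-1) = 2 > 0 ⇒ local minimum; P''(0) = -2 < 0 ⇒ local maximum.
The local maximum is P(0) = 3.

0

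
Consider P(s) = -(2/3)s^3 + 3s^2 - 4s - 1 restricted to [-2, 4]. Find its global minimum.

Differentiating, P'(s) = -2s^2 + 6s - 4; which vanishes at s = 1 and s = 2.
Candidates: P(-2) = 73/3, P(1) = -8/3, P(2) = -7/3, P(4) = -35/3.
So the minimum is P(4) = -35/3.

-35/3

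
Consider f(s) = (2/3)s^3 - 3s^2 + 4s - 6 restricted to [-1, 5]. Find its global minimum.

-41/3

The derivative is 2s^2 - 6s + 4, which vanishes at s = 1 and s = 2.
Candidates: f(-1) = -41/3; f(1) = -13/3; f(2) = -14/3; f(5) = 67/3.
Hence the absolute minimum is -41/3 at s = -1.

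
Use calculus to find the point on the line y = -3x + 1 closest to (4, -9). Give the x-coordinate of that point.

Minimize D(x)^2 = (x - 4)^2 + (-3x + 10)^2.
d/dx[D^2] = 2(x - 4) + 2·(-3)·(-3x + 10) = 0 ⇒ x = 17/5.
Then y = -46/5 and the distance is √(2/5) ≈ 0.6325.

17/5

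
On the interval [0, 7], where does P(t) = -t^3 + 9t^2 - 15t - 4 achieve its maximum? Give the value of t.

The derivative is -3t^2 + 18t - 15, which vanishes at t = 1 and t = 5.
Evaluating at the critical points and endpoints: P(0) = -4, P(1) = -11, P(5) = 21, P(7) = -11.
The maximum over the interval is 21, attained at t = 5.

5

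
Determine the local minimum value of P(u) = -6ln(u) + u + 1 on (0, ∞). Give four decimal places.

-3.7506

P'(u) = -6/u + 1 = 0 gives u = 6.
P''(u) = 6/u², which is positive for u > 0, so this is a local minimum.
P(6) = -6·ln(6) + 6 + 1 ≈ -3.7506.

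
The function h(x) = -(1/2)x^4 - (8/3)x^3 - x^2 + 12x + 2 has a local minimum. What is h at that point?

-38/3

Critical points: h'(x) = -2x^3 - 8x^2 - 2x + 12 vanishes at x = -3, -2, 1.
Second-derivative test with h''(x) = -6x^2 - 16x - 2: h''(-3) = -8 < 0 ⇒ local maximum; h''(-2) = 6 > 0 ⇒ local minimum; h''(1) = -24 < 0 ⇒ local maximum.
So the local minimum value is h(-2) = -38/3.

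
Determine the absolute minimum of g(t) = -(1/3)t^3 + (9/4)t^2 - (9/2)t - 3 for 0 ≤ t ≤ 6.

-21

Differentiating, g'(t) = -t^2 + (9/2)t - 9/2; which vanishes at t = 3/2 and t = 3.
Candidates: g(0) = -3, g(3/2) = -93/16, g(3) = -21/4, g(6) = -21.
Hence the absolute minimum is -21 at t = 6.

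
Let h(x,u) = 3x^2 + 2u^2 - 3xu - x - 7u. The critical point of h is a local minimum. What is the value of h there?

-34/3

∂h/∂x = 6x - 3u - 1 = 0 and ∂h/∂u = -3x + 4u - 7 = 0, so (x, u) = (5/3, 3).
The Hessian has h_{xx} = 6, h_{uu} = 4, h_{xu} = -3, giving D = 15 > 0 with h_{xx} > 0, so the point is a local minimum.
h(5/3, 3) = -34/3.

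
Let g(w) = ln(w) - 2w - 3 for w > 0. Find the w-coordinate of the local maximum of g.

1/2

g'(w) = 1/w − 2 = 0 gives w = 1/2.
g''(w) = -1/w², which is negative for w > 0, so this is a local maximum.
g(1/2) = 1·ln(1/2) - 1 - 3 ≈ -4.6931.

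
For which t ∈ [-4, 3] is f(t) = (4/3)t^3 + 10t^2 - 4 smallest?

f'(t) = 4t^2 + 20t, whose only zero in [-4, 3] is t = 0.
Evaluating at the critical points and endpoints: f(-4) = 212/3, f(0) = -4, f(3) = 122.
Hence the absolute minimum is -4 at t = 0.

0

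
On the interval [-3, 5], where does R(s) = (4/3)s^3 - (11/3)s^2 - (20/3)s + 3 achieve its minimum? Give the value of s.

-3

The derivative is 4s^2 - (22/3)s - 20/3, which vanishes at s = -2/3 and s = 5/2.
Evaluating at the critical points and endpoints: R(-3) = -46,  R(-2/3) = 439/81,  R(5/2) = -63/4,  R(5) = 134/3.
So the minimum is R(-3) = -46.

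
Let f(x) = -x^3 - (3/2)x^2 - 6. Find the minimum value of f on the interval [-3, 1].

f'(x) = -3x^2 - 3x, which vanishes at x = -1 and x = 0.
Candidates: f(-3) = 15/2; f(-1) = -13/2; f(0) = -6; f(1) = -17/2.
So the minimum is f(1) = -17/2.

-17/2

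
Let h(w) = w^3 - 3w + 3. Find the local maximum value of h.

5

h'(w) = 3w^2 - 3 = 0 at w = -1, 1.
h''(w) = 6w. h''(-1) = -6 < 0 ⇒ local maximum; h''(1) = 6 > 0 ⇒ local minimum.
The local maximum is h(-1) = 5.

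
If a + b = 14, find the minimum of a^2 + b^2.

98

With a + b = 14, a^2 + b^2 = a^2 + (14 − a)^2.
The derivative 2a − 2(14 − a) = 4a − 28 vanishes at a = 7; second derivative 4 > 0, a minimum.
The minimum is 2·(7)^2 = 98.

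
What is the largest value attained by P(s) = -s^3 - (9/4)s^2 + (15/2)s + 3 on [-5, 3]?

137/4

P'(s) = -3s^2 - (9/2)s + 15/2, which vanishes at s = -5/2 and s = 1.
Evaluating at the critical points and endpoints: P(-5) = 137/4, P(-5/2) = -227/16, P(1) = 29/4, P(3) = -87/4.
So the maximum is P(-5) = 137/4.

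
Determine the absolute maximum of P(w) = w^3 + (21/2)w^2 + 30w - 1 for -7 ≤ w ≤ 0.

Differentiating, P'(w) = 3w^2 + 21w + 30; which vanishes at w = -5 and w = -2.
Candidates: P(-7) = -79/2, P(-5) = -27/2, P(-2) = -27, P(0) = -1.
The maximum over the interval is -1, attained at w = 0.

-1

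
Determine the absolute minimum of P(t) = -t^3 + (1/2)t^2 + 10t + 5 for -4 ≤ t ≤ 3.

The derivative is -3t^2 + t + 10, which vanishes at t = -5/3 and t = 2.
Compare values at every candidate in [-4, 3]: P(-4) = 37; P(-5/3) = -305/54; P(2) = 19; P(3) = 25/2.
The minimum over the interval is -305/54, attained at t = -5/3.

-305/54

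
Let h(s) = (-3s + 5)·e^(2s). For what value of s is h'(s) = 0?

By the product rule, h'(s) = (-6s + 7)·e^(2s). Since e^(2s) > 0, the only critical point is s = 7/6.
h''(7/6) has the same sign as -6 < 0, so this is a local maximum.
h(7/6) = (3/2)·e^(7/3) ≈ 15.4684.

7/6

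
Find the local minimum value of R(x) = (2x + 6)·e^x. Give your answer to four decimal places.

-0.0366

Differentiating with the product rule gives R'(x) = (2x + 8)·e^x. Since e^x > 0, the only critical point is x = -4.
R''(-4) has the same sign as 2 > 0, so this is a local minimum.
R(-4) = (-2)·e^(-4) ≈ -0.0366.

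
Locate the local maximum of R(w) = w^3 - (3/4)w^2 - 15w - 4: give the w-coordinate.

-2

Critical points: R'(w) = 3w^2 - (3/2)w - 15 vanishes at w = -2, 5/2.
Since R''(w) = 6w - 3/2, we get R''(-2) = -27/2 < 0 ⇒ local maximum; R''(5/2) = 27/2 > 0 ⇒ local minimum.
The local maximum is R(-2) = 15.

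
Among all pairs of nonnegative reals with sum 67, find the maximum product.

With x + y = 67, the product is P(x) = x(67 − x).
P'(x) = 67 − 2x = 0 gives x = 67/2; P'' = −2 < 0, so this is the maximum.
P = 67/2·67/2 = 4489/4.

4489/4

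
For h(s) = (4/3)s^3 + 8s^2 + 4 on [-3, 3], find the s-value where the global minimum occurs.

Differentiating, h'(s) = 4s^2 + 16s; whose only zero in [-3, 3] is s = 0.
Compare values at every candidate in [-3, 3]: h(-3) = 40,  h(0) = 4,  h(3) = 112.
Hence the absolute minimum is 4 at s = 0.

0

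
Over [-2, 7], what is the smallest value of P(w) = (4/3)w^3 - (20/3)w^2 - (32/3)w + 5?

-59

The derivative is 4w^2 - (40/3)w - 32/3, which vanishes at w = -2/3 and w = 4.
Candidates: P(-2) = -11, P(-2/3) = 709/81, P(4) = -59, P(7) = 61.
The minimum over the interval is -59, attained at w = 4.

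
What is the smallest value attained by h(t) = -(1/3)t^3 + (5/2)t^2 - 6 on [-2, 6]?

Differentiating, h'(t) = -t^2 + 5t; which vanishes at t = 0 and t = 5.
Evaluating at the critical points and endpoints: h(-2) = 20/3, h(0) = -6, h(5) = 89/6, h(6) = 12.
Hence the absolute minimum is -6 at t = 0.

-6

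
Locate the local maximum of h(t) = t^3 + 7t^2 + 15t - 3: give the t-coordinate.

-3

h'(t) = 3t^2 + 14t + 15. Setting h'(t) = 0 gives t ∈ {-3, -5/3}.
Since h''(t) = 6t + 14, we get h''(-3) = -4 < 0 ⇒ local maximum; h''(-5/3) = 4 > 0 ⇒ local minimum.
The local maximum is h(-3) = -12.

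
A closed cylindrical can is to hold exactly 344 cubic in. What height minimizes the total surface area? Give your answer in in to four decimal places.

With radius r and height h, πr²h = 344 so h = 344/(πr²), and S(r) = 2πr² + 2πrh = 2πr² + 2·344/r.
S'(r) = 4πr − 2·344/r² = 0 ⇒ r³ = 344/(2π), so r ≈ 3.7972 and h = 2r ≈ 7.5943.
S''(r) = 4π + 4·344/r³ > 0, so this is the minimum; S ≈ 271.7817.

7.5943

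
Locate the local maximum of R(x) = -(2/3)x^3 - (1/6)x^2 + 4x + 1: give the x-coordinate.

Critical points: R'(x) = -2x^2 - (1/3)x + 4 vanishes at x = -3/2, 4/3.
Since R''(x) = -4x - 1/3, we get R''(-3/2) = 17/3 > 0 ⇒ local minimum; R''(4/3) = -17/3 < 0 ⇒ local maximum.
The local maximum is R(4/3) = 361/81.

4/3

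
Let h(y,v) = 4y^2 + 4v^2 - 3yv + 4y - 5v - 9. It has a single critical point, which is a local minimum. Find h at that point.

-599/55

∂h/∂y = 8y - 3v + 4 = 0 and ∂h/∂v = -3y + 8v - 5 = 0, so (y, v) = (-17/55, 28/55).
The Hessian has h_{yy} = 8, h_{vv} = 8, h_{yv} = -3, giving D = 55 > 0 with h_{yy} > 0, so the point is a local minimum.
h(-17/55, 28/55) = -599/55.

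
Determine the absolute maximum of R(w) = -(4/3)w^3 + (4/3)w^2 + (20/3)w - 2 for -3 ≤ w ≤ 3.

The derivative is -4w^2 + (8/3)w + 20/3, which vanishes at w = -1 and w = 5/3.
Evaluating at the critical points and endpoints: R(-3) = 26; R(-1) = -6; R(5/3) = 538/81; R(3) = -6.
The maximum over the interval is 26, attained at w = -3.

26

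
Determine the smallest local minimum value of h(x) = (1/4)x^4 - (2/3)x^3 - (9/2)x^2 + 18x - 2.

Critical points: h'(x) = x^3 - 2x^2 - 9x + 18 vanishes at x = -3, 2, 3.
Since h''(x) = 3x^2 - 4x - 9, we get h''(-3) = 30 > 0 ⇒ local minimum; h''(2) = -5 < 0 ⇒ local maximum; h''(3) = 6 > 0 ⇒ local minimum.
The smallest local minimum is h(-3) = -233/4.

-233/4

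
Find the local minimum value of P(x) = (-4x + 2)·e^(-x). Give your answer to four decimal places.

Differentiating with the product rule gives P'(x) = (4x - 6)·e^(-x). Since e^(-x) > 0, the only critical point is x = 3/2.
P''(3/2) has the same sign as 4 > 0, so this is a local minimum.
P(3/2) = (-4)·e^(-3/2) ≈ -0.8925.

-0.8925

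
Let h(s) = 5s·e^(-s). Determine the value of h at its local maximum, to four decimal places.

h'(s) = 5·e^(-s) + (5s)·(-1)·e^(-s) = (-5s + 5)·e^(-s). Since e^(-s) > 0, the only critical point is s = 1.
h''(1) has the same sign as -5 < 0, so this is a local maximum.
h(1) = (5)·e^(-1) ≈ 1.8394.

1.8394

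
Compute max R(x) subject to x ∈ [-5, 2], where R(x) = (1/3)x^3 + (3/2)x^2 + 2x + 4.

50/3

The derivative is x^2 + 3x + 2, which vanishes at x = -2 and x = -1.
Candidates: R(-5) = -61/6; R(-2) = 10/3; R(-1) = 19/6; R(2) = 50/3.
Hence the absolute maximum is 50/3 at x = 2.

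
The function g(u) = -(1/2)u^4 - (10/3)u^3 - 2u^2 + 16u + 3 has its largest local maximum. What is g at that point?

g'(u) = -2u^3 - 10u^2 - 4u + 16 = 0 at u = -4, -2, 1.
Since g''(u) = -6u^2 - 20u - 4, we get g''(-4) = -20 < 0 ⇒ local maximum; g''(-2) = 12 > 0 ⇒ local minimum; g''(1) = -30 < 0 ⇒ local maximum.
So the largest local maximum value is g(1) = 79/6.

79/6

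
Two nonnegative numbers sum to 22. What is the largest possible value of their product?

121

With x + y = 22, the product is P(x) = x(22 − x).
P'(x) = 22 − 2x = 0 gives x = 11; P'' = −2 < 0, so this is the maximum.
P = 11·11 = 121.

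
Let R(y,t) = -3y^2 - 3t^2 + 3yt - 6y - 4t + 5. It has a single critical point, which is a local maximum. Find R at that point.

∂R/∂y = -6y + 3t - 6 = 0 and ∂R/∂t = 3y - 6t - 4 = 0, so (y, t) = (-16/9, -14/9).
The Hessian has R_{yy} = -6, R_{tt} = -6, R_{yt} = 3, giving D = 27 > 0 with R_{yy} < 0, so the point is a local maximum.
R(-16/9, -14/9) = 121/9.

121/9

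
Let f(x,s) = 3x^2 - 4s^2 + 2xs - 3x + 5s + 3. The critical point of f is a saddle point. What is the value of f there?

∂f/∂x = 6x + 2s - 3 = 0 and ∂f/∂s = 2x - 8s + 5 = 0, so (x, s) = (7/26, 9/13).
The Hessian has f_{xx} = 6, f_{ss} = -8, f_{xs} = 2, giving D = -52 < 0, so the point is a saddle point.
f(7/26, 9/13) = 225/52.

225/52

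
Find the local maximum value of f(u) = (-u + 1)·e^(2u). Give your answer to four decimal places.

1.3591

Differentiating with the product rule gives f'(u) = (-2u + 1)·e^(2u). Since e^(2u) > 0, the only critical point is u = 1/2.
f''(1/2) has the same sign as -2 < 0, so this is a local maximum.
f(1/2) = (1/2)·e^(1) ≈ 1.3591.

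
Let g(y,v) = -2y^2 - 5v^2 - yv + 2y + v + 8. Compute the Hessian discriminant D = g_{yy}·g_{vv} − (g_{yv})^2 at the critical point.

39

∂g/∂y = -4y - v + 2 = 0 and ∂g/∂v = -y - 10v + 1 = 0, so (y, v) = (19/39, 2/39).
The Hessian has g_{yy} = -4, g_{vv} = -10, g_{yv} = -1, giving D = 39 > 0 with g_{yy} < 0, so the point is a local maximum.
D = (-4)·(-10) − (-1)^2 = 39.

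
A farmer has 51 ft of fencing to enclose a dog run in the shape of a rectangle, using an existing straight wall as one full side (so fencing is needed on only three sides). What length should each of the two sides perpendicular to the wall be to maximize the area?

Let the sides perpendicular to the wall have length x and the parallel side y, so 2x + y = 51 and the area is A = xy = x(51 − 2x).
A'(x) = 51 − 4x = 0 gives x = 51/4, and A''(x) = −4 < 0 confirms a maximum.
Then y = 51 − 2·51/4 = 51/2 and A = 2601/8.

51/4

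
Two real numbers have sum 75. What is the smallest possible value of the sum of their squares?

With a + b = 75, a^2 + b^2 = a^2 + (75 − a)^2.
The derivative 2a − 2(75 − a) = 4a − 150 vanishes at a = 75/2; second derivative 4 > 0, a minimum.
The minimum is 2·(75/2)^2 = 5625/2.

5625/2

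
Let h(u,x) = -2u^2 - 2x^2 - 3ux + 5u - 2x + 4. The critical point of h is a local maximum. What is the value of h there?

∂h/∂u = -4u - 3x + 5 = 0 and ∂h/∂x = -3u - 4x - 2 = 0, so (u, x) = (26/7, -23/7).
The Hessian has h_{uu} = -4, h_{xx} = -4, h_{ux} = -3, giving D = 7 > 0 with h_{uu} < 0, so the point is a local maximum.
h(26/7, -23/7) = 116/7.

116/7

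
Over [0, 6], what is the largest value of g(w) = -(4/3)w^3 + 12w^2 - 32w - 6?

Differentiating, g'(w) = -4w^2 + 24w - 32; which vanishes at w = 2 and w = 4.
Candidates: g(0) = -6, g(2) = -98/3, g(4) = -82/3, g(6) = -54.
The maximum over the interval is -6, attained at w = 0.

-6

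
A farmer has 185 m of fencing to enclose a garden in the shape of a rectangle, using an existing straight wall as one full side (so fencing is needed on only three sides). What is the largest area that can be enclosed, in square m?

34225/8

Let the sides perpendicular to the wall have length x and the parallel side y, so 2x + y = 185 and the area is A = xy = x(185 − 2x).
A'(x) = 185 − 4x = 0 gives x = 185/4, and A''(x) = −4 < 0 confirms a maximum.
Then y = 185 − 2·185/4 = 185/2 and A = 34225/8.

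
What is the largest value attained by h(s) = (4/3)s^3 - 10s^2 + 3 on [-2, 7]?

3

The derivative is 4s^2 - 20s, which vanishes at s = 0 and s = 5.
Compare values at every candidate in [-2, 7]: h(-2) = -143/3; h(0) = 3; h(5) = -241/3; h(7) = -89/3.
Hence the absolute maximum is 3 at s = 0.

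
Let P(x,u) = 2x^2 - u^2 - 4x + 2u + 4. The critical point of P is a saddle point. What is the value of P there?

∂P/∂x = 4x - 4 = 0 and ∂P/∂u = -2u + 2 = 0, so (x, u) = (1, 1).
The Hessian has P_{xx} = 4, P_{uu} = -2, P_{xu} = 0, giving D = -8 < 0, so the point is a saddle point.
P(1, 1) = 3.

3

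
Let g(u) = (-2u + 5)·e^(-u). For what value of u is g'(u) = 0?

g'(u) = (-2)·e^(-u) + (-2u + 5)·(-1)·e^(-u) = (2u - 7)·e^(-u). Since e^(-u) > 0, the only critical point is u = 7/2.
g''(7/2) has the same sign as 2 > 0, so this is a local minimum.
g(7/2) = (-2)·e^(-7/2) ≈ -0.0604.

7/2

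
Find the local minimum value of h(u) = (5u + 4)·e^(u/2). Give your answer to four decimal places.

-2.4660

By the product rule, h'(u) = ((5/2)u + 7)·e^(u/2). Since e^(u/2) > 0, the only critical point is u = -14/5.
h''(-14/5) has the same sign as 5/2 > 0, so this is a local minimum.
h(-14/5) = (-10)·e^(-7/5) ≈ -2.4660.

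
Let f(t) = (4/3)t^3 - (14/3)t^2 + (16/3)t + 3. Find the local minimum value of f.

403/81

Critical points: f'(t) = 4t^2 - (28/3)t + 16/3 vanishes at t = 1, 4/3.
f''(t) = 8t - 28/3. f''(1) = -4/3 < 0 ⇒ local maximum; f''(4/3) = 4/3 > 0 ⇒ local minimum.
Thus f has its local minimum at t = 4/3, with value 403/81.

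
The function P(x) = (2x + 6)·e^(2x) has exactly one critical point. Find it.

By the product rule, P'(x) = (4x + 14)·e^(2x). Since e^(2x) > 0, the only critical point is x = -7/2.
P''(-7/2) has the same sign as 4 > 0, so this is a local minimum.
P(-7/2) = (-1)·e^(-7) ≈ -0.0009.

-7/2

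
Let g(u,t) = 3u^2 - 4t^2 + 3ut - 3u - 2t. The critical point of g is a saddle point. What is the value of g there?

∂g/∂u = 6u + 3t - 3 = 0 and ∂g/∂t = 3u - 8t - 2 = 0, so (u, t) = (10/19, -1/19).
The Hessian has g_{uu} = 6, g_{tt} = -8, g_{ut} = 3, giving D = -57 < 0, so the point is a saddle point.
g(10/19, -1/19) = -14/19.

-14/19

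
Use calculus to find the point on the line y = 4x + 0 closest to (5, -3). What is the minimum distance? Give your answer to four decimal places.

Minimize D(x)^2 = (x - 5)^2 + (4x + 3)^2.
d/dx[D^2] = 2(x - 5) + 2·4·(4x + 3) = 0 ⇒ x = -7/17.
Then y = -28/17 and the distance is √(529/17) ≈ 5.5783.

5.5783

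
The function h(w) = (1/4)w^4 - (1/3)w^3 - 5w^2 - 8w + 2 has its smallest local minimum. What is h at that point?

h'(w) = w^3 - w^2 - 10w - 8. Setting h'(w) = 0 gives w ∈ {-2, -1, 4}.
h''(w) = 3w^2 - 2w - 10. h''(-2) = 6 > 0 ⇒ local minimum; h''(-1) = -5 < 0 ⇒ local maximum; h''(4) = 30 > 0 ⇒ local minimum.
Thus h has its smallest local minimum at w = 4, with value -202/3.

-202/3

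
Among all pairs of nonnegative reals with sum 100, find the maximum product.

2500

With x + y = 100, the product is P(x) = x(100 − x).
P'(x) = 100 − 2x = 0 gives x = 50; P'' = −2 < 0, so this is the maximum.
P = 50·50 = 2500.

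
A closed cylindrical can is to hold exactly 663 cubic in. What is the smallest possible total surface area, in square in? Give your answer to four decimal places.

420.9110

With radius r and height h, πr²h = 663 so h = 663/(πr²), and S(r) = 2πr² + 2πrh = 2πr² + 2·663/r.
S'(r) = 4πr − 2·663/r² = 0 ⇒ r³ = 663/(2π), so r ≈ 4.7255 and h = 2r ≈ 9.4509.
S''(r) = 4π + 4·663/r³ > 0, so this is the minimum; S ≈ 420.9110.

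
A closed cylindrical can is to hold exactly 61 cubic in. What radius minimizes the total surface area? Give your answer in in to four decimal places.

With radius r and height h, πr²h = 61 so h = 61/(πr²), and S(r) = 2πr² + 2πrh = 2πr² + 2·61/r.
S'(r) = 4πr − 2·61/r² = 0 ⇒ r³ = 61/(2π), so r ≈ 2.1333 and h = 2r ≈ 4.2666.
S''(r) = 4π + 4·61/r³ > 0, so this is the minimum; S ≈ 85.7830.

2.1333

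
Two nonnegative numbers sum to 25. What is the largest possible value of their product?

With x + y = 25, the product is P(x) = x(25 − x).
P'(x) = 25 − 2x = 0 gives x = 25/2; P'' = −2 < 0, so this is the maximum.
P = 25/2·25/2 = 625/4.

625/4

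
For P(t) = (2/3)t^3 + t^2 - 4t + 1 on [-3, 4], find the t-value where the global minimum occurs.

The derivative is 2t^2 + 2t - 4, which vanishes at t = -2 and t = 1.
Evaluating at the critical points and endpoints: P(-3) = 4,  P(-2) = 23/3,  P(1) = -4/3,  P(4) = 131/3.
Hence the absolute minimum is -4/3 at t = 1.

1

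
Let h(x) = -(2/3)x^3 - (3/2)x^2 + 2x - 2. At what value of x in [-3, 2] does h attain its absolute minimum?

2

The derivative is -2x^2 - 3x + 2, which vanishes at x = -2 and x = 1/2.
Evaluating at the critical points and endpoints: h(-3) = -7/2, h(-2) = -20/3, h(1/2) = -35/24, h(2) = -28/3.
So the minimum is h(2) = -28/3.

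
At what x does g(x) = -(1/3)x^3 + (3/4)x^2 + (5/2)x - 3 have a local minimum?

-1

Critical points: g'(x) = -x^2 + (3/2)x + 5/2 vanishes at x = -1, 5/2.
g''(x) = -2x + 3/2. g''(-1) = 7/2 > 0 ⇒ local minimum; g''(5/2) = -7/2 < 0 ⇒ local maximum.
Thus g has its local minimum at x = -1, with value -53/12.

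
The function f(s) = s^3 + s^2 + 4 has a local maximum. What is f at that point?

112/27

f'(s) = 3s^2 + 2s = 0 at s = -2/3, 0.
Second-derivative test with f''(s) = 6s + 2: f''(-2/3) = -2 < 0 ⇒ local maximum; f''(0) = 2 > 0 ⇒ local minimum.
So the local maximum value is f(-2/3) = 112/27.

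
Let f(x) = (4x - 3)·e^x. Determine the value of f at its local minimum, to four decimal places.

-3.1152

By the product rule, f'(x) = (4x + 1)·e^x. Since e^x > 0, the only critical point is x = -1/4.
f''(-1/4) has the same sign as 4 > 0, so this is a local minimum.
f(-1/4) = (-4)·e^(-1/4) ≈ -3.1152.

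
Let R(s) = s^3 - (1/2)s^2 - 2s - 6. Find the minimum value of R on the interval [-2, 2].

-12

R'(s) = 3s^2 - s - 2, which vanishes at s = -2/3 and s = 1.
Compare values at every candidate in [-2, 2]: R(-2) = -12, R(-2/3) = -140/27, R(1) = -15/2, R(2) = -4.
The minimum over the interval is -12, attained at s = -2.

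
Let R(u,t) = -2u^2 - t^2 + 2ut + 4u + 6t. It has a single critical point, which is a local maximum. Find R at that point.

34

∂R/∂u = -4u + 2t + 4 = 0 and ∂R/∂t = 2u - 2t + 6 = 0, so (u, t) = (5, 8).
The Hessian has R_{uu} = -4, R_{tt} = -2, R_{ut} = 2, giving D = 4 > 0 with R_{uu} < 0, so the point is a local maximum.
R(5, 8) = 34.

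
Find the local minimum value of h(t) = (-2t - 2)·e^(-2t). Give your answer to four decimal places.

-2.7183

Differentiating with the product rule gives h'(t) = (4t + 2)·e^(-2t). Since e^(-2t) > 0, the only critical point is t = -1/2.
h''(-1/2) has the same sign as 4 > 0, so this is a local minimum.
h(-1/2) = (-1)·e^(1) ≈ -2.7183.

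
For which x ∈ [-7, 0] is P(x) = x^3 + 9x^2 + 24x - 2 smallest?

-7

P'(x) = 3x^2 + 18x + 24, which vanishes at x = -4 and x = -2.
Candidates: P(-7) = -72, P(-4) = -18, P(-2) = -22, P(0) = -2.
The minimum over the interval is -72, attained at x = -7.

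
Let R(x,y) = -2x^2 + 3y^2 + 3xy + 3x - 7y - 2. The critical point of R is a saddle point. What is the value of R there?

-74/33

∂R/∂x = -4x + 3y + 3 = 0 and ∂R/∂y = 3x + 6y - 7 = 0, so (x, y) = (13/11, 19/33).
The Hessian has R_{xx} = -4, R_{yy} = 6, R_{xy} = 3, giving D = -33 < 0, so the point is a saddle point.
R(13/11, 19/33) = -74/33.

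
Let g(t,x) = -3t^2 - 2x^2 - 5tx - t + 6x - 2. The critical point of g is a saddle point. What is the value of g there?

∂g/∂t = -6t - 5x - 1 = 0 and ∂g/∂x = -5t - 4x + 6 = 0, so (t, x) = (34, -41).
The Hessian has g_{tt} = -6, g_{xx} = -4, g_{tx} = -5, giving D = -1 < 0, so the point is a saddle point.
g(34, -41) = -142.

-142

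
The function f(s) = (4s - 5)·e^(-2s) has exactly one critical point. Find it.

7/4

Differentiating with the product rule gives f'(s) = (-8s + 14)·e^(-2s). Since e^(-2s) > 0, the only critical point is s = 7/4.
f''(7/4) has the same sign as -8 < 0, so this is a local maximum.
f(7/4) = (2)·e^(-7/2) ≈ 0.0604.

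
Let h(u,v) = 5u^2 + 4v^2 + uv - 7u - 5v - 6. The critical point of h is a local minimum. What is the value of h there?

∂h/∂u = 10u + v - 7 = 0 and ∂h/∂v = u + 8v - 5 = 0, so (u, v) = (51/79, 43/79).
The Hessian has h_{uu} = 10, h_{vv} = 8, h_{uv} = 1, giving D = 79 > 0 with h_{uu} > 0, so the point is a local minimum.
h(51/79, 43/79) = -760/79.

-760/79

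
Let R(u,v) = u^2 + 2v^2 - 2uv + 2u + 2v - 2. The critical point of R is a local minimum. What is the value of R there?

-7

∂R/∂u = 2u - 2v + 2 = 0 and ∂R/∂v = -2u + 4v + 2 = 0, so (u, v) = (-3, -2).
The Hessian has R_{uu} = 2, R_{vv} = 4, R_{uv} = -2, giving D = 4 > 0 with R_{uu} > 0, so the point is a local minimum.
R(-3, -2) = -7.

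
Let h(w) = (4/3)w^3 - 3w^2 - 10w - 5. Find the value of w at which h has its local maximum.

Critical points: h'(w) = 4w^2 - 6w - 10 vanishes at w = -1, 5/2.
h''(w) = 8w - 6. h''(-1) = -14 < 0 ⇒ local maximum; h''(5/2) = 14 > 0 ⇒ local minimum.
The local maximum is h(-1) = 2/3.

-1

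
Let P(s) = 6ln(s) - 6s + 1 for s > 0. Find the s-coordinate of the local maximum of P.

P'(s) = 6/s − 6 = 0 gives s = 1.
P''(s) = -6/s², which is negative for s > 0, so this is a local maximum.
P(1) = 6·ln(1) - 6 + 1 ≈ -5.0000.

1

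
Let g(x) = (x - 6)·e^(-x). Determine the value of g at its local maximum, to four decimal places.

0.0009

Differentiating with the product rule gives g'(x) = (-x + 7)·e^(-x). Since e^(-x) > 0, the only critical point is x = 7.
g''(7) has the same sign as -1 < 0, so this is a local maximum.
g(7) = (1)·e^(-7) ≈ 0.0009.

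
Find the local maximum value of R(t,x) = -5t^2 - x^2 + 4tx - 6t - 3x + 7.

181/4

∂R/∂t = -10t + 4x - 6 = 0 and ∂R/∂x = 4t - 2x - 3 = 0, so (t, x) = (-6, -27/2).
The Hessian has R_{tt} = -10, R_{xx} = -2, R_{tx} = 4, giving D = 4 > 0 with R_{tt} < 0, so the point is a local maximum.
R(-6, -27/2) = 181/4.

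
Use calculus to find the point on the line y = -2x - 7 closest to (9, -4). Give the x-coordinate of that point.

3/5

Minimize D(x)^2 = (x - 9)^2 + (-2x - 3)^2.
d/dx[D^2] = 2(x - 9) + 2·(-2)·(-2x - 3) = 0 ⇒ x = 3/5.
Then y = -41/5 and the distance is √(441/5) ≈ 9.3915.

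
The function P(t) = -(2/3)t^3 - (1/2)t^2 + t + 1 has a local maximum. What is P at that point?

P'(t) = -2t^2 - t + 1. Setting P'(t) = 0 gives t ∈ {-1, 1/2}.
P''(t) = -4t - 1. P''(-1) = 3 > 0 ⇒ local minimum; P''(1/2) = -3 < 0 ⇒ local maximum.
The local maximum is P(1/2) = 31/24.

31/24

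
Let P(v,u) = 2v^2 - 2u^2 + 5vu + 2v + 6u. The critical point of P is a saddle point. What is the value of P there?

∂P/∂v = 4v + 5u + 2 = 0 and ∂P/∂u = 5v - 4u + 6 = 0, so (v, u) = (-38/41, 14/41).
The Hessian has P_{vv} = 4, P_{uu} = -4, P_{vu} = 5, giving D = -41 < 0, so the point is a saddle point.
P(-38/41, 14/41) = 4/41.

4/41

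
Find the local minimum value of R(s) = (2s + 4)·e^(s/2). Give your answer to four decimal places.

-0.5413

By the product rule, R'(s) = (s + 4)·e^(s/2). Since e^(s/2) > 0, the only critical point is s = -4.
R''(-4) has the same sign as 1 > 0, so this is a local minimum.
R(-4) = (-4)·e^(-2) ≈ -0.5413.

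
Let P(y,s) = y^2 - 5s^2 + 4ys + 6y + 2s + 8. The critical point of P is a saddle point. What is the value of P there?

16/9

∂P/∂y = 2y + 4s + 6 = 0 and ∂P/∂s = 4y - 10s + 2 = 0, so (y, s) = (-17/9, -5/9).
The Hessian has P_{yy} = 2, P_{ss} = -10, P_{ys} = 4, giving D = -36 < 0, so the point is a saddle point.
P(-17/9, -5/9) = 16/9.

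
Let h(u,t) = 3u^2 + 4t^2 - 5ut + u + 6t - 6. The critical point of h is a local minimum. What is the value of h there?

∂h/∂u = 6u - 5t + 1 = 0 and ∂h/∂t = -5u + 8t + 6 = 0, so (u, t) = (-38/23, -41/23).
The Hessian has h_{uu} = 6, h_{tt} = 8, h_{ut} = -5, giving D = 23 > 0 with h_{uu} > 0, so the point is a local minimum.
h(-38/23, -41/23) = -280/23.

-280/23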